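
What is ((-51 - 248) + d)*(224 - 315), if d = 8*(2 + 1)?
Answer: 25025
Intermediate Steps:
d = 24 (d = 8*3 = 24)
((-51 - 248) + d)*(224 - 315) = ((-51 - 248) + 24)*(224 - 315) = (-299 + 24)*(-91) = -275*(-91) = 25025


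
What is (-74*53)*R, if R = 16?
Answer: -62752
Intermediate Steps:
(-74*53)*R = -74*53*16 = -3922*16 = -62752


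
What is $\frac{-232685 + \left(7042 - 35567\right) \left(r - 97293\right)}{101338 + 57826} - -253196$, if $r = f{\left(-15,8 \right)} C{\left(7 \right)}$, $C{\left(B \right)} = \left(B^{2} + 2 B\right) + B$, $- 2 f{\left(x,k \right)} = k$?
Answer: $\frac{10770681321}{39791} \approx 2.7068 \cdot 10^{5}$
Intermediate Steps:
$f{\left(x,k \right)} = - \frac{k}{2}$
$C{\left(B \right)} = B^{2} + 3 B$
$r = -280$ ($r = \left(- \frac{1}{2}\right) 8 \cdot 7 \left(3 + 7\right) = - 4 \cdot 7 \cdot 10 = \left(-4\right) 70 = -280$)
$\frac{-232685 + \left(7042 - 35567\right) \left(r - 97293\right)}{101338 + 57826} - -253196 = \frac{-232685 + \left(7042 - 35567\right) \left(-280 - 97293\right)}{101338 + 57826} - -253196 = \frac{-232685 - -2783269825}{159164} + 253196 = \left(-232685 + 2783269825\right) \frac{1}{159164} + 253196 = 2783037140 \cdot \frac{1}{159164} + 253196 = \frac{695759285}{39791} + 253196 = \frac{10770681321}{39791}$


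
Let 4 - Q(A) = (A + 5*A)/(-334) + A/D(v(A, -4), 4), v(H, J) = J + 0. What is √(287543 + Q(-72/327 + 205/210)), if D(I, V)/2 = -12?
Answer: √672284996778254447/1529052 ≈ 536.23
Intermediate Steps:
v(H, J) = J
D(I, V) = -24 (D(I, V) = 2*(-12) = -24)
Q(A) = 4 + 239*A/4008 (Q(A) = 4 - ((A + 5*A)/(-334) + A/(-24)) = 4 - ((6*A)*(-1/334) + A*(-1/24)) = 4 - (-3*A/167 - A/24) = 4 - (-239)*A/4008 = 4 + 239*A/4008)
√(287543 + Q(-72/327 + 205/210)) = √(287543 + (4 + 239*(-72/327 + 205/210)/4008)) = √(287543 + (4 + 239*(-72*1/327 + 205*(1/210))/4008)) = √(287543 + (4 + 239*(-24/109 + 41/42)/4008)) = √(287543 + (4 + (239/4008)*(3461/4578))) = √(287543 + (4 + 827179/18348624)) = √(287543 + 74221675/18348624) = √(5276092612507/18348624) = √672284996778254447/1529052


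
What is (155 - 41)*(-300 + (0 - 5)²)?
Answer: -31350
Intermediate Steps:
(155 - 41)*(-300 + (0 - 5)²) = 114*(-300 + (-5)²) = 114*(-300 + 25) = 114*(-275) = -31350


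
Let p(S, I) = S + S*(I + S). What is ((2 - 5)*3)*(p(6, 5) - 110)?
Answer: 342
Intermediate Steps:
((2 - 5)*3)*(p(6, 5) - 110) = ((2 - 5)*3)*(6*(1 + 5 + 6) - 110) = (-3*3)*(6*12 - 110) = -9*(72 - 110) = -9*(-38) = 342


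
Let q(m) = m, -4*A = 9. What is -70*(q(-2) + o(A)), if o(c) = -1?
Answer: 210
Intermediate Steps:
A = -9/4 (A = -1/4*9 = -9/4 ≈ -2.2500)
-70*(q(-2) + o(A)) = -70*(-2 - 1) = -70*(-3) = 210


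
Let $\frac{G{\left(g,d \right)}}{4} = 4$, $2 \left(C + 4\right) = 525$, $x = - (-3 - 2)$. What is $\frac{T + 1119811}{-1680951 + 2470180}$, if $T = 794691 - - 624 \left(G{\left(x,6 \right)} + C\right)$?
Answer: $\frac{297970}{112747} \approx 2.6428$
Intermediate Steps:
$x = 5$ ($x = \left(-1\right) \left(-5\right) = 5$)
$C = \frac{517}{2}$ ($C = -4 + \frac{1}{2} \cdot 525 = -4 + \frac{525}{2} = \frac{517}{2} \approx 258.5$)
$G{\left(g,d \right)} = 16$ ($G{\left(g,d \right)} = 4 \cdot 4 = 16$)
$T = 965979$ ($T = 794691 - - 624 \left(16 + \frac{517}{2}\right) = 794691 - \left(-624\right) \frac{549}{2} = 794691 - -171288 = 794691 + 171288 = 965979$)
$\frac{T + 1119811}{-1680951 + 2470180} = \frac{965979 + 1119811}{-1680951 + 2470180} = \frac{2085790}{789229} = 2085790 \cdot \frac{1}{789229} = \frac{297970}{112747}$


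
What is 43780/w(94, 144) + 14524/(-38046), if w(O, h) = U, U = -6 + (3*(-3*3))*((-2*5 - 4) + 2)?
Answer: 46139868/336073 ≈ 137.29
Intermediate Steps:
U = 318 (U = -6 + (3*(-9))*((-2*5 - 4) + 2) = -6 - 27*((-10 - 4) + 2) = -6 - 27*(-14 + 2) = -6 - 27*(-12) = -6 + 324 = 318)
w(O, h) = 318
43780/w(94, 144) + 14524/(-38046) = 43780/318 + 14524/(-38046) = 43780*(1/318) + 14524*(-1/38046) = 21890/159 - 7262/19023 = 46139868/336073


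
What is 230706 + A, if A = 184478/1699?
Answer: 392153972/1699 ≈ 2.3081e+5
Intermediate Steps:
A = 184478/1699 (A = 184478*(1/1699) = 184478/1699 ≈ 108.58)
230706 + A = 230706 + 184478/1699 = 392153972/1699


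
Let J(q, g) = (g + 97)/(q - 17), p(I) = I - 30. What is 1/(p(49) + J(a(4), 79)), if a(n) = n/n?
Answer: ⅛ ≈ 0.12500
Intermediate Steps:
p(I) = -30 + I
a(n) = 1
J(q, g) = (97 + g)/(-17 + q)
1/(p(49) + J(a(4), 79)) = 1/((-30 + 49) + (97 + 79)/(-17 + 1)) = 1/(19 + 176/(-16)) = 1/(19 - 1/16*176) = 1/(19 - 11) = 1/8 = ⅛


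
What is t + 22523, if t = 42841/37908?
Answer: 853844725/37908 ≈ 22524.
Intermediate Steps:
t = 42841/37908 (t = 42841*(1/37908) = 42841/37908 ≈ 1.1301)
t + 22523 = 42841/37908 + 22523 = 853844725/37908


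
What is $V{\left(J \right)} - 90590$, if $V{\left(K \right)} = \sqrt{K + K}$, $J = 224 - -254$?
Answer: $-90590 + 2 \sqrt{239} \approx -90559.0$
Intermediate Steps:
$J = 478$ ($J = 224 + 254 = 478$)
$V{\left(K \right)} = \sqrt{2} \sqrt{K}$ ($V{\left(K \right)} = \sqrt{2 K} = \sqrt{2} \sqrt{K}$)
$V{\left(J \right)} - 90590 = \sqrt{2} \sqrt{478} - 90590 = 2 \sqrt{239} - 90590 = -90590 + 2 \sqrt{239}$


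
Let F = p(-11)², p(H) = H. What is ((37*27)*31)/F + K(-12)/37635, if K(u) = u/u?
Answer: 1165518436/4553835 ≈ 255.94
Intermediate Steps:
K(u) = 1
F = 121 (F = (-11)² = 121)
((37*27)*31)/F + K(-12)/37635 = ((37*27)*31)/121 + 1/37635 = (999*31)*(1/121) + 1*(1/37635) = 30969*(1/121) + 1/37635 = 30969/121 + 1/37635 = 1165518436/4553835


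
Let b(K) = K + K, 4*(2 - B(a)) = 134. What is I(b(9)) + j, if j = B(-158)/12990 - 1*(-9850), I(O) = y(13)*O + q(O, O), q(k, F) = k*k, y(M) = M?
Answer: 90133259/8660 ≈ 10408.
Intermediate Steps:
B(a) = -63/2 (B(a) = 2 - ¼*134 = 2 - 67/2 = -63/2)
b(K) = 2*K
q(k, F) = k²
I(O) = O² + 13*O (I(O) = 13*O + O² = O² + 13*O)
j = 85300979/8660 (j = -63/2/12990 - 1*(-9850) = -63/2*1/12990 + 9850 = -21/8660 + 9850 = 85300979/8660 ≈ 9850.0)
I(b(9)) + j = (2*9)*(13 + 2*9) + 85300979/8660 = 18*(13 + 18) + 85300979/8660 = 18*31 + 85300979/8660 = 558 + 85300979/8660 = 90133259/8660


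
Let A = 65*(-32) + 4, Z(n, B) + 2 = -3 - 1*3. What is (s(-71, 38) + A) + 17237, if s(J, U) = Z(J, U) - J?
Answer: 15224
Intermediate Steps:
Z(n, B) = -8 (Z(n, B) = -2 + (-3 - 1*3) = -2 + (-3 - 3) = -2 - 6 = -8)
s(J, U) = -8 - J
A = -2076 (A = -2080 + 4 = -2076)
(s(-71, 38) + A) + 17237 = ((-8 - 1*(-71)) - 2076) + 17237 = ((-8 + 71) - 2076) + 17237 = (63 - 2076) + 17237 = -2013 + 17237 = 15224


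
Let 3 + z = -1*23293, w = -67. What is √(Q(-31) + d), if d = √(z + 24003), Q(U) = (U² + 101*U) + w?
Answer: √(-2237 + √707) ≈ 47.015*I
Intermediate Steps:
z = -23296 (z = -3 - 1*23293 = -3 - 23293 = -23296)
Q(U) = -67 + U² + 101*U (Q(U) = (U² + 101*U) - 67 = -67 + U² + 101*U)
d = √707 (d = √(-23296 + 24003) = √707 ≈ 26.589)
√(Q(-31) + d) = √((-67 + (-31)² + 101*(-31)) + √707) = √((-67 + 961 - 3131) + √707) = √(-2237 + √707)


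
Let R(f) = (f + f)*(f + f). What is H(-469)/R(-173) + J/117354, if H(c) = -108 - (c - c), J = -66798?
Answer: -333727650/585381311 ≈ -0.57010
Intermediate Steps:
R(f) = 4*f² (R(f) = (2*f)*(2*f) = 4*f²)
H(c) = -108 (H(c) = -108 - 1*0 = -108 + 0 = -108)
H(-469)/R(-173) + J/117354 = -108/(4*(-173)²) - 66798/117354 = -108/(4*29929) - 66798*1/117354 = -108/119716 - 11133/19559 = -108*1/119716 - 11133/19559 = -27/29929 - 11133/19559 = -333727650/585381311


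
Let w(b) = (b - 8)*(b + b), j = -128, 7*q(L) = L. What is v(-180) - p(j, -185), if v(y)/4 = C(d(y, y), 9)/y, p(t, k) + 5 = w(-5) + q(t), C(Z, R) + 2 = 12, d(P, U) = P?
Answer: -6737/63 ≈ -106.94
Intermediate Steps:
q(L) = L/7
w(b) = 2*b*(-8 + b) (w(b) = (-8 + b)*(2*b) = 2*b*(-8 + b))
C(Z, R) = 10 (C(Z, R) = -2 + 12 = 10)
p(t, k) = 125 + t/7 (p(t, k) = -5 + (2*(-5)*(-8 - 5) + t/7) = -5 + (2*(-5)*(-13) + t/7) = -5 + (130 + t/7) = 125 + t/7)
v(y) = 40/y (v(y) = 4*(10/y) = 40/y)
v(-180) - p(j, -185) = 40/(-180) - (125 + (1/7)*(-128)) = 40*(-1/180) - (125 - 128/7) = -2/9 - 1*747/7 = -2/9 - 747/7 = -6737/63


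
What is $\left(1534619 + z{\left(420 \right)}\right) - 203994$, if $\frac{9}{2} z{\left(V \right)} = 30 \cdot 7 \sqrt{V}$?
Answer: $1330625 + \frac{280 \sqrt{105}}{3} \approx 1.3316 \cdot 10^{6}$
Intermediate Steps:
$z{\left(V \right)} = \frac{140 \sqrt{V}}{3}$ ($z{\left(V \right)} = \frac{2 \cdot 30 \cdot 7 \sqrt{V}}{9} = \frac{2 \cdot 210 \sqrt{V}}{9} = \frac{140 \sqrt{V}}{3}$)
$\left(1534619 + z{\left(420 \right)}\right) - 203994 = \left(1534619 + \frac{140 \sqrt{420}}{3}\right) - 203994 = \left(1534619 + \frac{140 \cdot 2 \sqrt{105}}{3}\right) - 203994 = \left(1534619 + \frac{280 \sqrt{105}}{3}\right) - 203994 = 1330625 + \frac{280 \sqrt{105}}{3}$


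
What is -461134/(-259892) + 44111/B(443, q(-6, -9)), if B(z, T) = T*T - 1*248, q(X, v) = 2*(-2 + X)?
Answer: 2866946271/519784 ≈ 5515.6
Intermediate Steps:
q(X, v) = -4 + 2*X
B(z, T) = -248 + T**2 (B(z, T) = T**2 - 248 = -248 + T**2)
-461134/(-259892) + 44111/B(443, q(-6, -9)) = -461134/(-259892) + 44111/(-248 + (-4 + 2*(-6))**2) = -461134*(-1/259892) + 44111/(-248 + (-4 - 12)**2) = 230567/129946 + 44111/(-248 + (-16)**2) = 230567/129946 + 44111/(-248 + 256) = 230567/129946 + 44111/8 = 2866946271/519784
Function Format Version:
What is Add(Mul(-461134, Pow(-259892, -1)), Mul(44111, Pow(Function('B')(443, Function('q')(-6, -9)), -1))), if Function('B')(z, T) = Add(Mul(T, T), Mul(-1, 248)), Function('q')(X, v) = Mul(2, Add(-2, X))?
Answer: Rational(2866946271, 519784) ≈ 5515.6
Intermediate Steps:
Function('q')(X, v) = Add(-4, Mul(2, X))
Function('B')(z, T) = Add(-248, Pow(T, 2)) (Function('B')(z, T) = Add(Pow(T, 2), -248) = Add(-248, Pow(T, 2)))
Add(Mul(-461134, Pow(-259892, -1)), Mul(44111, Pow(Function('B')(443, Function('q')(-6, -9)), -1))) = Add(Mul(-461134, Pow(-259892, -1)), Mul(44111, Pow(Add(-248, Pow(Add(-4, Mul(2, -6)), 2)), -1))) = Add(Mul(-461134, Rational(-1, 259892)), Mul(44111, Pow(Add(-248, Pow(Add(-4, -12), 2)), -1))) = Add(Rational(230567, 129946), Mul(44111, Pow(Add(-248, Pow(-16, 2)), -1))) = Add(Rational(230567, 129946), Mul(44111, Pow(Add(-248, 256), -1))) = Add(Rational(230567, 129946), Mul(44111, Pow(8, -1))) = Add(Rational(230567, 129946), Mul(44111, Rational(1, 8))) = Add(Rational(230567, 129946), Rational(44111, 8)) = Rational(2866946271, 519784)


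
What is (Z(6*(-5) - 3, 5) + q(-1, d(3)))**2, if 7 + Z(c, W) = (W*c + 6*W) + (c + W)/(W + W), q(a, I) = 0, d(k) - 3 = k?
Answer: 524176/25 ≈ 20967.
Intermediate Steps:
d(k) = 3 + k
Z(c, W) = -7 + 6*W + W*c + (W + c)/(2*W) (Z(c, W) = -7 + ((W*c + 6*W) + (c + W)/(W + W)) = -7 + ((6*W + W*c) + (W + c)/((2*W))) = -7 + ((6*W + W*c) + (W + c)*(1/(2*W))) = -7 + ((6*W + W*c) + (W + c)/(2*W)) = -7 + (6*W + W*c + (W + c)/(2*W)) = -7 + 6*W + W*c + (W + c)/(2*W))
(Z(6*(-5) - 3, 5) + q(-1, d(3)))**2 = ((-13/2 + 6*5 + 5*(6*(-5) - 3) + (1/2)*(6*(-5) - 3)/5) + 0)**2 = ((-13/2 + 30 + 5*(-30 - 3) + (1/2)*(-30 - 3)*(1/5)) + 0)**2 = ((-13/2 + 30 + 5*(-33) + (1/2)*(-33)*(1/5)) + 0)**2 = ((-13/2 + 30 - 165 - 33/10) + 0)**2 = (-724/5 + 0)**2 = (-724/5)**2 = 524176/25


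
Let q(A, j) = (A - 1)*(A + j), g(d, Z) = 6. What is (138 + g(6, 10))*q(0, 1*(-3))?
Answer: 432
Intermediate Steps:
q(A, j) = (-1 + A)*(A + j)
(138 + g(6, 10))*q(0, 1*(-3)) = (138 + 6)*(0² - 1*0 - (-3) + 0*(1*(-3))) = 144*(0 + 0 - 1*(-3) + 0*(-3)) = 144*(0 + 0 + 3 + 0) = 144*3 = 432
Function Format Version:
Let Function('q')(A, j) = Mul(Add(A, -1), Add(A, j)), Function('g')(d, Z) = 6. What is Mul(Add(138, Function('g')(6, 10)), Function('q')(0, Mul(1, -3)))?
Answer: 432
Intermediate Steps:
Function('q')(A, j) = Mul(Add(-1, A), Add(A, j))
Mul(Add(138, Function('g')(6, 10)), Function('q')(0, Mul(1, -3))) = Mul(Add(138, 6), Add(Pow(0, 2), Mul(-1, 0), Mul(-1, Mul(1, -3)), Mul(0, Mul(1, -3)))) = Mul(144, Add(0, 0, Mul(-1, -3), Mul(0, -3))) = Mul(144, Add(0, 0, 3, 0)) = Mul(144, 3) = 432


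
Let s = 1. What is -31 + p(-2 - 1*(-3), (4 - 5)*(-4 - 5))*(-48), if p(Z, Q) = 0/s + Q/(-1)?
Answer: 401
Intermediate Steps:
p(Z, Q) = -Q (p(Z, Q) = 0/1 + Q/(-1) = 0*1 + Q*(-1) = 0 - Q = -Q)
-31 + p(-2 - 1*(-3), (4 - 5)*(-4 - 5))*(-48) = -31 - (4 - 5)*(-4 - 5)*(-48) = -31 - (-1)*(-9)*(-48) = -31 - 1*9*(-48) = -31 - 9*(-48) = -31 + 432 = 401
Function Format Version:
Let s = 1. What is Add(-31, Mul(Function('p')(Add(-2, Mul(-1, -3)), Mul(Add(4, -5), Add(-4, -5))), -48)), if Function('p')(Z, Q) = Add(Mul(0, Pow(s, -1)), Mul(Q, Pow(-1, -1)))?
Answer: 401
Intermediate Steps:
Function('p')(Z, Q) = Mul(-1, Q) (Function('p')(Z, Q) = Add(Mul(0, Pow(1, -1)), Mul(Q, Pow(-1, -1))) = Add(Mul(0, 1), Mul(Q, -1)) = Add(0, Mul(-1, Q)) = Mul(-1, Q))
Add(-31, Mul(Function('p')(Add(-2, Mul(-1, -3)), Mul(Add(4, -5), Add(-4, -5))), -48)) = Add(-31, Mul(Mul(-1, Mul(Add(4, -5), Add(-4, -5))), -48)) = Add(-31, Mul(Mul(-1, Mul(-1, -9)), -48)) = Add(-31, Mul(Mul(-1, 9), -48)) = Add(-31, Mul(-9, -48)) = Add(-31, 432) = 401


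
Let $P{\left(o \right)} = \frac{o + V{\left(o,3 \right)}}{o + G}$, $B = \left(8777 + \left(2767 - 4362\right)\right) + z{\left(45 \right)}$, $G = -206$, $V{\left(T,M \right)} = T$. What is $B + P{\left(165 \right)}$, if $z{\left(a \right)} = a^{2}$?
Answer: $\frac{377157}{41} \approx 9199.0$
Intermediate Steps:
$B = 9207$ ($B = \left(8777 + \left(2767 - 4362\right)\right) + 45^{2} = \left(8777 + \left(2767 - 4362\right)\right) + 2025 = \left(8777 - 1595\right) + 2025 = 7182 + 2025 = 9207$)
$P{\left(o \right)} = \frac{2 o}{-206 + o}$ ($P{\left(o \right)} = \frac{o + o}{o - 206} = \frac{2 o}{-206 + o}$)
$B + P{\left(165 \right)} = 9207 + 2 \cdot 165 \frac{1}{-206 + 165} = 9207 + 2 \cdot 165 \frac{1}{-41} = 9207 + 2 \cdot 165 \left(- \frac{1}{41}\right) = 9207 - \frac{330}{41} = \frac{377157}{41}$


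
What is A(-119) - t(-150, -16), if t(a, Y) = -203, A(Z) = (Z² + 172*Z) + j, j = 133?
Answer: -5971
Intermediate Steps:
A(Z) = 133 + Z² + 172*Z (A(Z) = (Z² + 172*Z) + 133 = 133 + Z² + 172*Z)
A(-119) - t(-150, -16) = (133 + (-119)² + 172*(-119)) - 1*(-203) = (133 + 14161 - 20468) + 203 = -6174 + 203 = -5971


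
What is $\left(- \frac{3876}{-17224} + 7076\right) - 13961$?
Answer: $- \frac{29645841}{4306} \approx -6884.8$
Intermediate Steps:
$\left(- \frac{3876}{-17224} + 7076\right) - 13961 = \left(\left(-3876\right) \left(- \frac{1}{17224}\right) + 7076\right) - 13961 = \left(\frac{969}{4306} + 7076\right) - 13961 = \frac{30470225}{4306} - 13961 = - \frac{29645841}{4306}$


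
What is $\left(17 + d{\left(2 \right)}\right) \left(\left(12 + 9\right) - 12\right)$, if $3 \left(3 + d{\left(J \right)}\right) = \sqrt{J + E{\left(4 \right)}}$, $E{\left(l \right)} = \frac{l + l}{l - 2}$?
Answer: $126 + 3 \sqrt{6} \approx 133.35$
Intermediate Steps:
$E{\left(l \right)} = \frac{2 l}{-2 + l}$
$d{\left(J \right)} = -3 + \frac{\sqrt{4 + J}}{3}$ ($d{\left(J \right)} = -3 + \frac{\sqrt{J + 2 \cdot 4 \frac{1}{-2 + 4}}}{3} = -3 + \frac{\sqrt{J + 2 \cdot 4 \cdot \frac{1}{2}}}{3} = -3 + \frac{\sqrt{J + 4}}{3} = -3 + \frac{\sqrt{4 + J}}{3}$)
$\left(17 + d{\left(2 \right)}\right) \left(\left(12 + 9\right) - 12\right) = \left(17 - \left(3 - \frac{\sqrt{4 + 2}}{3}\right)\right) \left(\left(12 + 9\right) - 12\right) = \left(17 - \left(3 - \frac{\sqrt{6}}{3}\right)\right) \left(21 - 12\right) = \left(14 + \frac{\sqrt{6}}{3}\right) 9 = 126 + 3 \sqrt{6}$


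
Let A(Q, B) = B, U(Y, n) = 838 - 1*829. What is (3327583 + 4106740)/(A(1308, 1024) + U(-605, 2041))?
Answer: 7434323/1033 ≈ 7196.8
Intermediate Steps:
U(Y, n) = 9 (U(Y, n) = 838 - 829 = 9)
(3327583 + 4106740)/(A(1308, 1024) + U(-605, 2041)) = (3327583 + 4106740)/(1024 + 9) = 7434323/1033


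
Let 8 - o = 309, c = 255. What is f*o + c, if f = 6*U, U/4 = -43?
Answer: 310887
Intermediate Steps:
U = -172 (U = 4*(-43) = -172)
o = -301 (o = 8 - 1*309 = 8 - 309 = -301)
f = -1032 (f = 6*(-172) = -1032)
f*o + c = -1032*(-301) + 255 = 310632 + 255 = 310887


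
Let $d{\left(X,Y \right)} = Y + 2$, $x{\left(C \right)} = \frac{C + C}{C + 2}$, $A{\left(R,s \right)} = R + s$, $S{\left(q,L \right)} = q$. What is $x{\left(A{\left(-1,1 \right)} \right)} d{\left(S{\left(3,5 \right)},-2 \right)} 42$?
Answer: $0$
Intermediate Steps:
$x{\left(C \right)} = \frac{2 C}{2 + C}$
$d{\left(X,Y \right)} = 2 + Y$
$x{\left(A{\left(-1,1 \right)} \right)} d{\left(S{\left(3,5 \right)},-2 \right)} 42 = \frac{2 \left(-1 + 1\right)}{2 + \left(-1 + 1\right)} \left(2 - 2\right) 42 = 2 \cdot 0 \frac{1}{2 + 0} \cdot 0 \cdot 42 = 2 \cdot 0 \cdot \frac{1}{2} \cdot 0 \cdot 42 = 0 \cdot 0 \cdot 42 = 0 \cdot 42 = 0$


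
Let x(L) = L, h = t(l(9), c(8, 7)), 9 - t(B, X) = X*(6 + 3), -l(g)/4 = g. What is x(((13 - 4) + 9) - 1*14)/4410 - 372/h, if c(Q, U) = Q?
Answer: 13022/2205 ≈ 5.9057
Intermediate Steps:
l(g) = -4*g
t(B, X) = 9 - 9*X (t(B, X) = 9 - X*(6 + 3) = 9 - X*9 = 9 - 9*X)
h = -63 (h = 9 - 9*8 = 9 - 72 = -63)
x(((13 - 4) + 9) - 1*14)/4410 - 372/h = (((13 - 4) + 9) - 1*14)/4410 - 372/(-63) = ((9 + 9) - 14)*(1/4410) - 372*(-1/63) = (18 - 14)*(1/4410) + 124/21 = 4*(1/4410) + 124/21 = 2/2205 + 124/21 = 13022/2205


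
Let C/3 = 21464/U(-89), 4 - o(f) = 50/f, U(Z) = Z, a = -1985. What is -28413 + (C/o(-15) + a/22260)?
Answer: -124268686243/4358508 ≈ -28512.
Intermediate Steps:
o(f) = 4 - 50/f
C = -64392/89 (C = 3*(21464/(-89)) = 3*(21464*(-1/89)) = 3*(-21464/89) = -64392/89 ≈ -723.51)
-28413 + (C/o(-15) + a/22260) = -28413 + (-64392/(89*(4 - 50/(-15))) - 1985/22260) = -28413 + (-64392/(89*(4 - 50*(-1/15))) - 1985*1/22260) = -28413 + (-64392/(89*(4 + 10/3)) - 397/4452) = -28413 + (-64392/(89*22/3) - 397/4452) = -28413 + (-64392/89*3/22 - 397/4452) = -28413 + (-96588/979 - 397/4452) = -28413 - 430398439/4358508 = -124268686243/4358508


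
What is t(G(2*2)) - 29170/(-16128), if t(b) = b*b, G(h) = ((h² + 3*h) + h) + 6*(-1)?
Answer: 5465849/8064 ≈ 677.81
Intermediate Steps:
G(h) = -6 + h² + 4*h (G(h) = (h² + 4*h) - 6 = -6 + h² + 4*h)
t(b) = b²
t(G(2*2)) - 29170/(-16128) = (-6 + (2*2)² + 4*(2*2))² - 29170/(-16128) = (-6 + 4² + 4*4)² - 29170*(-1/16128) = (-6 + 16 + 16)² + 14585/8064 = 26² + 14585/8064 = 676 + 14585/8064 = 5465849/8064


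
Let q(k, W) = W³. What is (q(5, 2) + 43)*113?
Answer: 5763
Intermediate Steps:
(q(5, 2) + 43)*113 = (2³ + 43)*113 = (8 + 43)*113 = 51*113 = 5763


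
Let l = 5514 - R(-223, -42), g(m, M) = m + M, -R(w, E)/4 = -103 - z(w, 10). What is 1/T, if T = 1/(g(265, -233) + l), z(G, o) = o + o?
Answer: 5054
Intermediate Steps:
z(G, o) = 2*o
R(w, E) = 492 (R(w, E) = -4*(-103 - 2*10) = -4*(-103 - 1*20) = -4*(-103 - 20) = -4*(-123) = 492)
g(m, M) = M + m
l = 5022 (l = 5514 - 1*492 = 5514 - 492 = 5022)
T = 1/5054 (T = 1/((-233 + 265) + 5022) = 1/(32 + 5022) = 1/5054 ≈ 0.00019786)
1/T = 1/(1/5054) = 5054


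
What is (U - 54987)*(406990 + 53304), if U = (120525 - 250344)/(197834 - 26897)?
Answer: -1442169016538524/56979 ≈ -2.5311e+10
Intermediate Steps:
U = -43273/56979 (U = -129819/170937 = -129819*1/170937 = -43273/56979 ≈ -0.75945)
(U - 54987)*(406990 + 53304) = (-43273/56979 - 54987)*(406990 + 53304) = -3133147546/56979*460294 = -1442169016538524/56979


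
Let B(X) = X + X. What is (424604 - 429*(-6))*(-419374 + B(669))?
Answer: -178575782408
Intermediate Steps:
B(X) = 2*X
(424604 - 429*(-6))*(-419374 + B(669)) = (424604 - 429*(-6))*(-419374 + 2*669) = (424604 + 2574)*(-419374 + 1338) = 427178*(-418036) = -178575782408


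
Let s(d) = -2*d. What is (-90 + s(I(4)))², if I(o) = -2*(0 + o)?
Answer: 5476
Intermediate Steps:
I(o) = -2*o
(-90 + s(I(4)))² = (-90 - (-4)*4)² = (-90 - 2*(-8))² = (-90 + 16)² = (-74)² = 5476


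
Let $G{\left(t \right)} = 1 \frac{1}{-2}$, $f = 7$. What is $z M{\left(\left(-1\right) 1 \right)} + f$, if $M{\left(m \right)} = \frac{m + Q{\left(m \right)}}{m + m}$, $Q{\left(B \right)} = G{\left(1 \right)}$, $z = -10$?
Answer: $- \frac{1}{2} \approx -0.5$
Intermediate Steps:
$G{\left(t \right)} = - \frac{1}{2}$ ($G{\left(t \right)} = 1 \left(- \frac{1}{2}\right) = - \frac{1}{2}$)
$Q{\left(B \right)} = - \frac{1}{2}$
$M{\left(m \right)} = \frac{- \frac{1}{2} + m}{2 m}$ ($M{\left(m \right)} = \frac{m - \frac{1}{2}}{m + m} = \frac{- \frac{1}{2} + m}{2 m}$)
$z M{\left(\left(-1\right) 1 \right)} + f = - 10 \frac{-1 + 2 \left(\left(-1\right) 1\right)}{4 \left(\left(-1\right) 1\right)} + 7 = - 10 \frac{-1 + 2 \left(-1\right)}{4 \left(-1\right)} + 7 = - 10 \cdot \frac{1}{4} \left(-1\right) \left(-1 - 2\right) + 7 = - 10 \cdot \frac{1}{4} \left(-1\right) \left(-3\right) + 7 = \left(-10\right) \frac{3}{4} + 7 = - \frac{15}{2} + 7 = - \frac{1}{2}$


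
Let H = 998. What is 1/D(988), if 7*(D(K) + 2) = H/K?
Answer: -3458/6417 ≈ -0.53888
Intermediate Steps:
D(K) = -2 + 998/(7*K) (D(K) = -2 + (998/K)/7 = -2 + 998/(7*K))
1/D(988) = 1/(-2 + (998/7)/988) = 1/(-2 + (998/7)*(1/988)) = 1/(-2 + 499/3458) = 1/(-6417/3458) = -3458/6417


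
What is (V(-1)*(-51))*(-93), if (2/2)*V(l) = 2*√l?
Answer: 9486*I ≈ 9486.0*I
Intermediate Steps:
V(l) = 2*√l
(V(-1)*(-51))*(-93) = ((2*√(-1))*(-51))*(-93) = ((2*I)*(-51))*(-93) = -102*I*(-93) = 9486*I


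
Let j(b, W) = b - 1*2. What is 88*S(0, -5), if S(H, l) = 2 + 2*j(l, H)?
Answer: -1056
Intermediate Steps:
j(b, W) = -2 + b (j(b, W) = b - 2 = -2 + b)
S(H, l) = -2 + 2*l (S(H, l) = 2 + 2*(-2 + l) = 2 + (-4 + 2*l) = -2 + 2*l)
88*S(0, -5) = 88*(-2 + 2*(-5)) = 88*(-2 - 10) = 88*(-12) = -1056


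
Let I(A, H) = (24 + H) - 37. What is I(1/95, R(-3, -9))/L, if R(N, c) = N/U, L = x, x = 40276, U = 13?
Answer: -43/130897 ≈ -0.00032850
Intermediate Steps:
L = 40276
R(N, c) = N/13
I(A, H) = -13 + H
I(1/95, R(-3, -9))/L = (-13 + (1/13)*(-3))/40276 = (-13 - 3/13)*(1/40276) = -172/13*1/40276 = -43/130897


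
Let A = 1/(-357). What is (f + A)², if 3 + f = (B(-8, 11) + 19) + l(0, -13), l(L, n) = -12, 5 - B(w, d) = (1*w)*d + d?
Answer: 942551401/127449 ≈ 7395.5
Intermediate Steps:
A = -1/357 ≈ -0.0028011
B(w, d) = 5 - d - d*w (B(w, d) = 5 - ((1*w)*d + d) = 5 - (w*d + d) = 5 - (d*w + d) = 5 - (d + d*w) = 5 + (-d - d*w) = 5 - d - d*w)
f = 86 (f = -3 + (((5 - 1*11 - 1*11*(-8)) + 19) - 12) = -3 + (((5 - 11 + 88) + 19) - 12) = -3 + ((82 + 19) - 12) = -3 + (101 - 12) = -3 + 89 = 86)
(f + A)² = (86 - 1/357)² = (30701/357)² = 942551401/127449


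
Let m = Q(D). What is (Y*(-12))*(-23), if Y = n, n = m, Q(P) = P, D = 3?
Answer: 828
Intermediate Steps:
m = 3
n = 3
Y = 3
(Y*(-12))*(-23) = (3*(-12))*(-23) = -36*(-23) = 828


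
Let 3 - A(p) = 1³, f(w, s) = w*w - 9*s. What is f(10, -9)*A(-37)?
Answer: 362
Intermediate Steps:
f(w, s) = w² - 9*s
A(p) = 2 (A(p) = 3 - 1*1³ = 3 - 1*1 = 3 - 1 = 2)
f(10, -9)*A(-37) = (10² - 9*(-9))*2 = (100 + 81)*2 = 181*2 = 362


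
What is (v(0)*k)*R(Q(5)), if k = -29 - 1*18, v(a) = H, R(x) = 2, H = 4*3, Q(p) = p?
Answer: -1128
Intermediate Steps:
H = 12
v(a) = 12
k = -47 (k = -29 - 18 = -47)
(v(0)*k)*R(Q(5)) = (12*(-47))*2 = -564*2 = -1128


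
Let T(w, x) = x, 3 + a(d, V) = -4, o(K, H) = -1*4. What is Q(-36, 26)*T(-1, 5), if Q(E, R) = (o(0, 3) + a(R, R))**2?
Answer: 605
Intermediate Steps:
o(K, H) = -4
a(d, V) = -7 (a(d, V) = -3 - 4 = -7)
Q(E, R) = 121 (Q(E, R) = (-4 - 7)**2 = (-11)**2 = 121)
Q(-36, 26)*T(-1, 5) = 121*5 = 605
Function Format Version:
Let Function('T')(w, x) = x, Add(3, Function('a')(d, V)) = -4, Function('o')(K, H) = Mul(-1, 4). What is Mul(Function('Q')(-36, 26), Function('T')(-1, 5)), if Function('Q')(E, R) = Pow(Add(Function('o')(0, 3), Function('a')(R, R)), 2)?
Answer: 605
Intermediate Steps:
Function('o')(K, H) = -4
Function('a')(d, V) = -7 (Function('a')(d, V) = Add(-3, -4) = -7)
Function('Q')(E, R) = 121 (Function('Q')(E, R) = Pow(Add(-4, -7), 2) = Pow(-11, 2) = 121)
Mul(Function('Q')(-36, 26), Function('T')(-1, 5)) = Mul(121, 5) = 605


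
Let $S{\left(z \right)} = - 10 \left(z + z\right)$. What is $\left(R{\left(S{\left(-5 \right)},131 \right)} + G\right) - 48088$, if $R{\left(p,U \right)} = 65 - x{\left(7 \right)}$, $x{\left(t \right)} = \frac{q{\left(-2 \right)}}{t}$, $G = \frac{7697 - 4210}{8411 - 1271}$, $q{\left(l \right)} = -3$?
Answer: $- \frac{342877673}{7140} \approx -48022.0$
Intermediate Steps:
$G = \frac{3487}{7140} \approx 0.48838$
$S{\left(z \right)} = - 20 z$ ($S{\left(z \right)} = - 10 \cdot 2 z = - 20 z$)
$x{\left(t \right)} = - \frac{3}{t}$
$R{\left(p,U \right)} = \frac{458}{7}$ ($R{\left(p,U \right)} = 65 - - \frac{3}{7} = 65 + \frac{3}{7} = \frac{458}{7}$)
$\left(R{\left(S{\left(-5 \right)},131 \right)} + G\right) - 48088 = \left(\frac{458}{7} + \frac{3487}{7140}\right) - 48088 = \frac{470647}{7140} - 48088 = - \frac{342877673}{7140}$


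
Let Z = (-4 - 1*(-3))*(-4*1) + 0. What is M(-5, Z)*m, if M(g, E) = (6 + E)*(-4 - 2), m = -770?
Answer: 46200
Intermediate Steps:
Z = 4 (Z = (-4 + 3)*(-4) + 0 = -1*(-4) + 0 = 4 + 0 = 4)
M(g, E) = -36 - 6*E (M(g, E) = (6 + E)*(-6) = -36 - 6*E)
M(-5, Z)*m = (-36 - 6*4)*(-770) = (-36 - 24)*(-770) = -60*(-770) = 46200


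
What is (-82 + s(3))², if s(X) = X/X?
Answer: 6561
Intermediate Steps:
s(X) = 1
(-82 + s(3))² = (-82 + 1)² = (-81)² = 6561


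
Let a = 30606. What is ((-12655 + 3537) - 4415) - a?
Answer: -44139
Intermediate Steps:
((-12655 + 3537) - 4415) - a = ((-12655 + 3537) - 4415) - 1*30606 = (-9118 - 4415) - 30606 = -13533 - 30606 = -44139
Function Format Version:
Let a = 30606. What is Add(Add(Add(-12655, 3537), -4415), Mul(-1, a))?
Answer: -44139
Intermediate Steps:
Add(Add(Add(-12655, 3537), -4415), Mul(-1, a)) = Add(Add(Add(-12655, 3537), -4415), Mul(-1, 30606)) = Add(Add(-9118, -4415), -30606) = Add(-13533, -30606) = -44139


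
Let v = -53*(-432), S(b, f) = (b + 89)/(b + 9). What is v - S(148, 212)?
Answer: 3594435/157 ≈ 22895.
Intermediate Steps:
S(b, f) = (89 + b)/(9 + b)
v = 22896
v - S(148, 212) = 22896 - (89 + 148)/(9 + 148) = 22896 - 237/157 = 3594435/157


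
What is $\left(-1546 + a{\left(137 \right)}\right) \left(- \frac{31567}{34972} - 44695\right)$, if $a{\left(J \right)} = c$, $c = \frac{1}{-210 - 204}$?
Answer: $\frac{142922515458545}{2068344} \approx 6.91 \cdot 10^{7}$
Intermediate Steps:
$c = - \frac{1}{414}$ ($c = \frac{1}{-414} = - \frac{1}{414} \approx -0.0024155$)
$a{\left(J \right)} = - \frac{1}{414}$
$\left(-1546 + a{\left(137 \right)}\right) \left(- \frac{31567}{34972} - 44695\right) = \left(-1546 - \frac{1}{414}\right) \left(- \frac{31567}{34972} - 44695\right) = - \frac{640045 \left(\left(-31567\right) \frac{1}{34972} - 44695\right)}{414} = - \frac{640045 \left(- \frac{31567}{34972} - 44695\right)}{414} = \left(- \frac{640045}{414}\right) \left(- \frac{1563105107}{34972}\right) = \frac{142922515458545}{2068344}$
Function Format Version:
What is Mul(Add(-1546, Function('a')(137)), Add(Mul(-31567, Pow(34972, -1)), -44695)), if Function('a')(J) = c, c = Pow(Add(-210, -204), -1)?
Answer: Rational(142922515458545, 2068344) ≈ 6.9100e+7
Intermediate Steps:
c = Rational(-1, 414) (c = Pow(-414, -1) = Rational(-1, 414) ≈ -0.0024155)
Function('a')(J) = Rational(-1, 414)
Mul(Add(-1546, Function('a')(137)), Add(Mul(-31567, Pow(34972, -1)), -44695)) = Mul(Add(-1546, Rational(-1, 414)), Add(Mul(-31567, Pow(34972, -1)), -44695)) = Mul(Rational(-640045, 414), Add(Mul(-31567, Rational(1, 34972)), -44695)) = Mul(Rational(-640045, 414), Add(Rational(-31567, 34972), -44695)) = Mul(Rational(-640045, 414), Rational(-1563105107, 34972)) = Rational(142922515458545, 2068344)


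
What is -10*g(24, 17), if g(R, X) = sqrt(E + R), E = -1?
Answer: -10*sqrt(23) ≈ -47.958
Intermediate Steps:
g(R, X) = sqrt(-1 + R)
-10*g(24, 17) = -10*sqrt(-1 + 24) = -10*sqrt(23)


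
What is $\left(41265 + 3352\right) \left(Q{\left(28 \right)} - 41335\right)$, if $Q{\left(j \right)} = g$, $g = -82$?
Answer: $-1847902289$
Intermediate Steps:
$Q{\left(j \right)} = -82$
$\left(41265 + 3352\right) \left(Q{\left(28 \right)} - 41335\right) = \left(41265 + 3352\right) \left(-82 - 41335\right) = 44617 \left(-41417\right) = -1847902289$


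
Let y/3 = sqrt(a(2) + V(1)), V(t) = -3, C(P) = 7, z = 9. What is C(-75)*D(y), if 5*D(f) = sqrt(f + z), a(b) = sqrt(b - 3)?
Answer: 7*sqrt(9 + 3*sqrt(-3 + I))/5 ≈ 4.5395 + 1.1368*I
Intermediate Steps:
a(b) = sqrt(-3 + b)
y = 3*sqrt(-3 + I) (y = 3*sqrt(sqrt(-3 + 2) - 3) = 3*sqrt(sqrt(-1) - 3) = 3*sqrt(I - 3) = 3*sqrt(-3 + I) ≈ 0.85455 + 5.266*I)
D(f) = sqrt(9 + f)/5 (D(f) = sqrt(f + 9)/5 = sqrt(9 + f)/5)
C(-75)*D(y) = 7*(sqrt(9 + 3*sqrt(-3 + I))/5) = 7*sqrt(9 + 3*sqrt(-3 + I))/5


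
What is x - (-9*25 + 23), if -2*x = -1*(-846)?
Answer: -221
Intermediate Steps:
x = -423 (x = -(-1)*(-846)/2 = -½*846 = -423)
x - (-9*25 + 23) = -423 - (-9*25 + 23) = -423 - (-225 + 23) = -423 - 1*(-202) = -423 + 202 = -221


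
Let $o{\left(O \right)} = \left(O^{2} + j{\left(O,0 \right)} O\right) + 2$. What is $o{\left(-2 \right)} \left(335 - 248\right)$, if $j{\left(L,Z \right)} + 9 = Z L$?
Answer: $2088$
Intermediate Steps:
$j{\left(L,Z \right)} = -9 + L Z$ ($j{\left(L,Z \right)} = -9 + Z L = -9 + L Z$)
$o{\left(O \right)} = 2 + O^{2} - 9 O$ ($o{\left(O \right)} = \left(O^{2} + \left(-9 + O 0\right) O\right) + 2 = \left(O^{2} + \left(-9 + 0\right) O\right) + 2 = \left(O^{2} - 9 O\right) + 2 = 2 + O^{2} - 9 O$)
$o{\left(-2 \right)} \left(335 - 248\right) = \left(2 + \left(-2\right)^{2} - -18\right) \left(335 - 248\right) = \left(2 + 4 + 18\right) 87 = 24 \cdot 87 = 2088$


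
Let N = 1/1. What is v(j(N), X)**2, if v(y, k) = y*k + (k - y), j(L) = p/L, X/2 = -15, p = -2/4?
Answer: 841/4 ≈ 210.25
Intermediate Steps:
p = -1/2 (p = -2*1/4 = -1/2 ≈ -0.50000)
X = -30 (X = 2*(-15) = -30)
N = 1
j(L) = -1/(2*L)
v(y, k) = k - y + k*y (v(y, k) = k*y + (k - y) = k - y + k*y)
v(j(N), X)**2 = (-30 - (-1)/(2*1) - (-15)/1)**2 = (-30 - (-1)/2 - (-15))**2 = (-30 - 1*(-1/2) - 30*(-1/2))**2 = (-30 + 1/2 + 15)**2 = (-29/2)**2 = 841/4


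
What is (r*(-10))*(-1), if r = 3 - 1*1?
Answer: 20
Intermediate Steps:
r = 2 (r = 3 - 1 = 2)
(r*(-10))*(-1) = (2*(-10))*(-1) = -20*(-1) = 20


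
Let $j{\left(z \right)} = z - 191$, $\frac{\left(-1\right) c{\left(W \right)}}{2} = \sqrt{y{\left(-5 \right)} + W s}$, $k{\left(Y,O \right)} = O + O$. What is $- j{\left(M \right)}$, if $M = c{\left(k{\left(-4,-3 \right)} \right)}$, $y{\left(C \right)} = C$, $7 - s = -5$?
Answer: $191 + 2 i \sqrt{77} \approx 191.0 + 17.55 i$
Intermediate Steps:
$s = 12$ ($s = 7 - -5 = 7 + 5 = 12$)
$k{\left(Y,O \right)} = 2 O$
$c{\left(W \right)} = - 2 \sqrt{-5 + 12 W}$ ($c{\left(W \right)} = - 2 \sqrt{-5 + W 12} = - 2 \sqrt{-5 + 12 W}$)
$M = - 2 i \sqrt{77}$ ($M = - 2 \sqrt{-5 + 12 \cdot 2 \left(-3\right)} = - 2 \sqrt{-5 + 12 \left(-6\right)} = - 2 \sqrt{-5 - 72} = - 2 \sqrt{-77} = - 2 i \sqrt{77} \approx - 17.55 i$)
$j{\left(z \right)} = -191 + z$ ($j{\left(z \right)} = z - 191 = -191 + z$)
$- j{\left(M \right)} = - (-191 - 2 i \sqrt{77}) = 191 + 2 i \sqrt{77}$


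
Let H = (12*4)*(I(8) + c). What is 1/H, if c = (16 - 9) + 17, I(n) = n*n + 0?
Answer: 1/4224 ≈ 0.00023674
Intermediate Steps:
I(n) = n² (I(n) = n² + 0 = n²)
c = 24 (c = 7 + 17 = 24)
H = 4224 (H = (12*4)*(8² + 24) = 48*(64 + 24) = 48*88 = 4224)
1/H = 1/4224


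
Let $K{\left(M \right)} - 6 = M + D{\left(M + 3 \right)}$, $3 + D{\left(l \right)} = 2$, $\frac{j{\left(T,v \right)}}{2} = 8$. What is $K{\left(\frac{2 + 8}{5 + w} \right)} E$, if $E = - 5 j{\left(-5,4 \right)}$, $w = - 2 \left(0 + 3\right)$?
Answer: $400$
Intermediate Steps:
$j{\left(T,v \right)} = 16$ ($j{\left(T,v \right)} = 2 \cdot 8 = 16$)
$D{\left(l \right)} = -1$ ($D{\left(l \right)} = -3 + 2 = -1$)
$w = -6$ ($w = \left(-2\right) 3 = -6$)
$K{\left(M \right)} = 5 + M$ ($K{\left(M \right)} = 6 + \left(M - 1\right) = 6 + \left(-1 + M\right) = 5 + M$)
$E = -80$ ($E = \left(-5\right) 16 = -80$)
$K{\left(\frac{2 + 8}{5 + w} \right)} E = \left(5 + \frac{2 + 8}{5 - 6}\right) \left(-80\right) = \left(5 + \frac{10}{-1}\right) \left(-80\right) = \left(5 + 10 \left(-1\right)\right) \left(-80\right) = \left(5 - 10\right) \left(-80\right) = \left(-5\right) \left(-80\right) = 400$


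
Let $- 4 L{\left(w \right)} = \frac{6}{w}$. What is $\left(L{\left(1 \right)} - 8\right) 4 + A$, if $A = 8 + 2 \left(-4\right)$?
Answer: $-38$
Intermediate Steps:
$L{\left(w \right)} = - \frac{3}{2 w}$ ($L{\left(w \right)} = - \frac{6 \frac{1}{w}}{4} = - \frac{3}{2 w}$)
$A = 0$ ($A = 8 - 8 = 0$)
$\left(L{\left(1 \right)} - 8\right) 4 + A = \left(- \frac{3}{2 \cdot 1} - 8\right) 4 + 0 = \left(\left(- \frac{3}{2}\right) 1 - 8\right) 4 + 0 = \left(- \frac{3}{2} - 8\right) 4 + 0 = \left(- \frac{19}{2}\right) 4 + 0 = -38 + 0 = -38$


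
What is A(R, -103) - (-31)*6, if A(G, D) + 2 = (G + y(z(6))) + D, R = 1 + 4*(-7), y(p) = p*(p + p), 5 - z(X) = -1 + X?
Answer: 54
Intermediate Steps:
z(X) = 6 - X (z(X) = 5 - (-1 + X) = 5 + (1 - X) = 6 - X)
y(p) = 2*p² (y(p) = p*(2*p) = 2*p²)
R = -27 (R = 1 - 28 = -27)
A(G, D) = -2 + D + G (A(G, D) = -2 + ((G + 2*(6 - 1*6)²) + D) = -2 + ((G + 2*(6 - 6)²) + D) = -2 + ((G + 2*0²) + D) = -2 + ((G + 2*0) + D) = -2 + ((G + 0) + D) = -2 + (G + D) = -2 + (D + G) = -2 + D + G)
A(R, -103) - (-31)*6 = (-2 - 103 - 27) - (-31)*6 = -132 - 1*(-186) = -132 + 186 = 54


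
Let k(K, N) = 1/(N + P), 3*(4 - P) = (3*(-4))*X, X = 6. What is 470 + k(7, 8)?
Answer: 16921/36 ≈ 470.03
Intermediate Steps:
P = 28 (P = 4 - 3*(-4)*6/3 = 4 - (-4)*6 = 4 - ⅓*(-72) = 4 + 24 = 28)
k(K, N) = 1/(28 + N) (k(K, N) = 1/(N + 28) = 1/(28 + N))
470 + k(7, 8) = 470 + 1/(28 + 8) = 470 + 1/36 = 16921/36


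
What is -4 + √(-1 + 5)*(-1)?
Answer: -6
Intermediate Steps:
-4 + √(-1 + 5)*(-1) = -4 + √4*(-1) = -4 + 2*(-1) = -4 - 2 = -6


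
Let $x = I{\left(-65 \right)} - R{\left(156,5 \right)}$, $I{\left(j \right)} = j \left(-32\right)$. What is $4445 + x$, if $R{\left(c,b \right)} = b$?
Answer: $6520$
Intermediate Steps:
$I{\left(j \right)} = - 32 j$
$x = 2075$ ($x = \left(-32\right) \left(-65\right) - 5 = 2080 - 5 = 2075$)
$4445 + x = 4445 + 2075 = 6520$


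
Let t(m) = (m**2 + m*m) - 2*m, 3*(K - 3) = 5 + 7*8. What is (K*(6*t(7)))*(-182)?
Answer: -2140320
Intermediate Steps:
K = 70/3 (K = 3 + (5 + 7*8)/3 = 3 + (5 + 56)/3 = 3 + (1/3)*61 = 3 + 61/3 = 70/3 ≈ 23.333)
t(m) = -2*m + 2*m**2 (t(m) = (m**2 + m**2) - 2*m = 2*m**2 - 2*m = -2*m + 2*m**2)
(K*(6*t(7)))*(-182) = (70*(6*(2*7*(-1 + 7)))/3)*(-182) = (70*(6*(2*7*6))/3)*(-182) = (70*(6*84)/3)*(-182) = ((70/3)*504)*(-182) = 11760*(-182) = -2140320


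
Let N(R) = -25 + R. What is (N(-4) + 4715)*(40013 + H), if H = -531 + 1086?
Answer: 190101648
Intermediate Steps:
H = 555
(N(-4) + 4715)*(40013 + H) = ((-25 - 4) + 4715)*(40013 + 555) = (-29 + 4715)*40568 = 4686*40568 = 190101648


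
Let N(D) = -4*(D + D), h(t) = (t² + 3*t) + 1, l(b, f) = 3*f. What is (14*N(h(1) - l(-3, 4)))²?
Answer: 614656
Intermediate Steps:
h(t) = 1 + t² + 3*t
N(D) = -8*D
(14*N(h(1) - l(-3, 4)))² = (14*(-8*((1 + 1² + 3*1) - 3*4)))² = (14*(-8*((1 + 1 + 3) - 1*12)))² = (14*(-8*(5 - 12)))² = (14*(-8*(-7)))² = (14*56)² = 784² = 614656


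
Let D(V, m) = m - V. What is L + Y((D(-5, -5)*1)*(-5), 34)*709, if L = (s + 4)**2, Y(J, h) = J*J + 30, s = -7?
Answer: 21279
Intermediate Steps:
Y(J, h) = 30 + J**2 (Y(J, h) = J**2 + 30 = 30 + J**2)
L = 9 (L = (-7 + 4)**2 = (-3)**2 = 9)
L + Y((D(-5, -5)*1)*(-5), 34)*709 = 9 + (30 + (((-5 - 1*(-5))*1)*(-5))**2)*709 = 9 + (30 + (((-5 + 5)*1)*(-5))**2)*709 = 9 + (30 + ((0*1)*(-5))**2)*709 = 9 + (30 + (0*(-5))**2)*709 = 9 + (30 + 0**2)*709 = 9 + (30 + 0)*709 = 9 + 30*709 = 9 + 21270 = 21279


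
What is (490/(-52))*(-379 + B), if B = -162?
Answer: 132545/26 ≈ 5097.9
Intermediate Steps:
(490/(-52))*(-379 + B) = (490/(-52))*(-379 - 162) = (490*(-1/52))*(-541) = -245/26*(-541) = 132545/26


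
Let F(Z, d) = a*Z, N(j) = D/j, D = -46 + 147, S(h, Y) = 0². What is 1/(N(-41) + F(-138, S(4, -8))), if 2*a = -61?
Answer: 41/172468 ≈ 0.00023773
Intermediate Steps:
S(h, Y) = 0
D = 101
a = -61/2 (a = (½)*(-61) = -61/2 ≈ -30.500)
N(j) = 101/j
F(Z, d) = -61*Z/2
1/(N(-41) + F(-138, S(4, -8))) = 1/(101/(-41) - 61/2*(-138)) = 1/(101*(-1/41) + 4209) = 1/(-101/41 + 4209) = 1/(172468/41) = 41/172468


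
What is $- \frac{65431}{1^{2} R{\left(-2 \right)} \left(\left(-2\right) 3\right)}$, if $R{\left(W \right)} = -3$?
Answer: $- \frac{65431}{18} \approx -3635.1$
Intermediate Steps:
$- \frac{65431}{1^{2} R{\left(-2 \right)} \left(\left(-2\right) 3\right)} = - \frac{65431}{1^{2} \left(-3\right) \left(\left(-2\right) 3\right)} = - \frac{65431}{1 \left(-3\right) \left(-6\right)} = - \frac{65431}{\left(-3\right) \left(-6\right)} = - \frac{65431}{18}$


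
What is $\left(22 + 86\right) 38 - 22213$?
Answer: $-18109$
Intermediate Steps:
$\left(22 + 86\right) 38 - 22213 = 108 \cdot 38 - 22213 = 4104 - 22213 = -18109$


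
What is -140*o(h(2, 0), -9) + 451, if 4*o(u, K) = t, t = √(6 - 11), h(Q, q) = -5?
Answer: 451 - 35*I*√5 ≈ 451.0 - 78.262*I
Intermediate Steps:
t = I*√5 (t = √(-5) = I*√5 ≈ 2.2361*I)
o(u, K) = I*√5/4 (o(u, K) = (I*√5)/4 = I*√5/4)
-140*o(h(2, 0), -9) + 451 = -35*I*√5 + 451 = 451 - 35*I*√5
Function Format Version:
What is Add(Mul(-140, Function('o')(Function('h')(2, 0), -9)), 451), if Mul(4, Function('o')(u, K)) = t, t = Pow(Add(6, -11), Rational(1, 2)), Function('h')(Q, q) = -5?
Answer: Add(451, Mul(-35, I, Pow(5, Rational(1, 2)))) ≈ Add(451.00, Mul(-78.262, I))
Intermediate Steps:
t = Mul(I, Pow(5, Rational(1, 2))) (t = Pow(-5, Rational(1, 2)) = Mul(I, Pow(5, Rational(1, 2))) ≈ Mul(2.2361, I))
Function('o')(u, K) = Mul(Rational(1, 4), I, Pow(5, Rational(1, 2))) (Function('o')(u, K) = Mul(Rational(1, 4), Mul(I, Pow(5, Rational(1, 2)))) = Mul(Rational(1, 4), I, Pow(5, Rational(1, 2))))
Add(Mul(-140, Function('o')(Function('h')(2, 0), -9)), 451) = Add(Mul(-140, Mul(Rational(1, 4), I, Pow(5, Rational(1, 2)))), 451) = Add(Mul(-35, I, Pow(5, Rational(1, 2))), 451) = Add(451, Mul(-35, I, Pow(5, Rational(1, 2))))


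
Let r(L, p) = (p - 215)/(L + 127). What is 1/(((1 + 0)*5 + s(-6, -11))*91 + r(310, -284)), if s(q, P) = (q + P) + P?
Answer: -437/915140 ≈ -0.00047752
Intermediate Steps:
r(L, p) = (-215 + p)/(127 + L)
s(q, P) = q + 2*P (s(q, P) = (P + q) + P = q + 2*P)
1/(((1 + 0)*5 + s(-6, -11))*91 + r(310, -284)) = 1/(((1 + 0)*5 + (-6 + 2*(-11)))*91 + (-215 - 284)/(127 + 310)) = 1/((1*5 + (-6 - 22))*91 - 499/437) = 1/((5 - 28)*91 + (1/437)*(-499)) = 1/(-23*91 - 499/437) = 1/(-2093 - 499/437) = 1/(-915140/437) = -437/915140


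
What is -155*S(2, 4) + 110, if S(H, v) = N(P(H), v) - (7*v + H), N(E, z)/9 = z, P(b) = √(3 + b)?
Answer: -820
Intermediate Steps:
N(E, z) = 9*z
S(H, v) = -H + 2*v (S(H, v) = 9*v - (7*v + H) = 9*v - (H + 7*v) = 9*v + (-H - 7*v) = -H + 2*v)
-155*S(2, 4) + 110 = -155*(-1*2 + 2*4) + 110 = -155*(-2 + 8) + 110 = -155*6 + 110 = -930 + 110 = -820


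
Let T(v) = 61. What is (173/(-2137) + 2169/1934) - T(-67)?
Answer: -247809867/4132958 ≈ -59.959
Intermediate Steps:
(173/(-2137) + 2169/1934) - T(-67) = (173/(-2137) + 2169/1934) - 1*61 = (173*(-1/2137) + 2169*(1/1934)) - 61 = (-173/2137 + 2169/1934) - 61 = 4300571/4132958 - 61 = -247809867/4132958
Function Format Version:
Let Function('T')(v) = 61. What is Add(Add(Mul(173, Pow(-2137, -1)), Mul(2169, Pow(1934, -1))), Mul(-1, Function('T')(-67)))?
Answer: Rational(-247809867, 4132958) ≈ -59.959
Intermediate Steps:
Add(Add(Mul(173, Pow(-2137, -1)), Mul(2169, Pow(1934, -1))), Mul(-1, Function('T')(-67))) = Add(Add(Mul(173, Pow(-2137, -1)), Mul(2169, Pow(1934, -1))), Mul(-1, 61)) = Add(Add(Mul(173, Rational(-1, 2137)), Mul(2169, Rational(1, 1934))), -61) = Add(Add(Rational(-173, 2137), Rational(2169, 1934)), -61) = Add(Rational(4300571, 4132958), -61) = Rational(-247809867, 4132958)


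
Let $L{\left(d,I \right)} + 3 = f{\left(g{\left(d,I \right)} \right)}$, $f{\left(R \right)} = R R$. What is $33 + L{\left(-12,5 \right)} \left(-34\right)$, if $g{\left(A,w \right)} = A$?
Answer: $-4761$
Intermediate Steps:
$f{\left(R \right)} = R^{2}$
$L{\left(d,I \right)} = -3 + d^{2}$
$33 + L{\left(-12,5 \right)} \left(-34\right) = 33 + \left(-3 + \left(-12\right)^{2}\right) \left(-34\right) = 33 + \left(-3 + 144\right) \left(-34\right) = 33 + 141 \left(-34\right) = 33 - 4794 = -4761$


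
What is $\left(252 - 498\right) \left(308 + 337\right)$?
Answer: $-158670$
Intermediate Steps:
$\left(252 - 498\right) \left(308 + 337\right) = \left(-246\right) 645 = -158670$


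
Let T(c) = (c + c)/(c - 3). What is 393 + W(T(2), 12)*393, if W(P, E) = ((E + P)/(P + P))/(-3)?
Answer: 524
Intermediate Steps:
T(c) = 2*c/(-3 + c) (T(c) = (2*c)/(-3 + c) = 2*c/(-3 + c))
W(P, E) = -(E + P)/(6*P) (W(P, E) = ((E + P)/((2*P)))*(-⅓) = ((E + P)*(1/(2*P)))*(-⅓) = ((E + P)/(2*P))*(-⅓) = -(E + P)/(6*P))
393 + W(T(2), 12)*393 = 393 + ((-1*12 - 2*2/(-3 + 2))/(6*((2*2/(-3 + 2)))))*393 = 393 + ((-12 - 2*2/(-1))/(6*((2*2/(-1)))))*393 = 393 + ((-12 - 2*2*(-1))/(6*((2*2*(-1)))))*393 = 393 + ((⅙)*(-12 - 1*(-4))/(-4))*393 = 393 + ((⅙)*(-¼)*(-12 + 4))*393 = 393 + ((⅙)*(-¼)*(-8))*393 = 393 + (⅓)*393 = 393 + 131 = 524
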